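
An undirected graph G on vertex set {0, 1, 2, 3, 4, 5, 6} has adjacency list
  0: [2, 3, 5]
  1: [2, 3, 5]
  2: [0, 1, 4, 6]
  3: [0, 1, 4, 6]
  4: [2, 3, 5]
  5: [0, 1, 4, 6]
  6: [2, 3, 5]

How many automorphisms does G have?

The vertices split by degree into {2, 3, 5} (degree 4) and {0, 1, 4, 6} (degree 3); every edge runs between the two parts, so G is the complete bipartite graph K_{3,4}. Automorphisms preserve the bipartition setwise (since the parts differ in size) and act as S_4 × S_3 within it; |Aut| = 144.

144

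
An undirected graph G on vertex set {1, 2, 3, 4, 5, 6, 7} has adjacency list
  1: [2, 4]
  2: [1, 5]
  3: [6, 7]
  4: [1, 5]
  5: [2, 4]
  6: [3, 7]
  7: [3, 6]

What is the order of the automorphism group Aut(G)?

G has two connected components, {1, 2, 4, 5} and {3, 6, 7}; each is 2-regular, so G = C_4 ⊔ C_3. The components are non-isomorphic (different sizes), so Aut(G) = Aut(C_4) × Aut(C_3) = D_4 × D_3 of order 8·6 = 48.

48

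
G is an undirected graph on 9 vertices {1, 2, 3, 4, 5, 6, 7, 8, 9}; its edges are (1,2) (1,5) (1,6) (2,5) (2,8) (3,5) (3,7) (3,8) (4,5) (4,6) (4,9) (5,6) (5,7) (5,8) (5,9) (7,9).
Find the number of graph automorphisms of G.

16

Vertex 5 is the unique vertex of degree 8; the remaining 8 vertices each have degree 3 and induce a cycle, so G is the wheel on 9 vertices with hub 5. Every automorphism fixes the hub and acts on the rim 8-cycle, so Aut(G) ≅ Aut(C_8) = D_8 of order 16.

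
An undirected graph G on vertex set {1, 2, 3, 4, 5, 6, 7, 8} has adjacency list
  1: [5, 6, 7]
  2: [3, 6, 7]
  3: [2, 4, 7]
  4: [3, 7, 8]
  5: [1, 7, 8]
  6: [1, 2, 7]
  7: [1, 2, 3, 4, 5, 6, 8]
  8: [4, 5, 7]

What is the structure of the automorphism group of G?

D_7

Vertex 7 is the unique vertex of degree 7; the remaining 7 vertices each have degree 3 and induce a cycle, so G is the wheel on 8 vertices with hub 7. Every automorphism fixes the hub and acts on the rim 7-cycle, so Aut(G) ≅ Aut(C_7) = D_7 of order 14.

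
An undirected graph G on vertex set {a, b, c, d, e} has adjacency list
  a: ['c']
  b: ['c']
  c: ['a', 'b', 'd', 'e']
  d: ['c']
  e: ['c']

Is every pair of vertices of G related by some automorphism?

No

Vertex c is the only vertex of degree 4, so every automorphism fixes it; G is not vertex-transitive.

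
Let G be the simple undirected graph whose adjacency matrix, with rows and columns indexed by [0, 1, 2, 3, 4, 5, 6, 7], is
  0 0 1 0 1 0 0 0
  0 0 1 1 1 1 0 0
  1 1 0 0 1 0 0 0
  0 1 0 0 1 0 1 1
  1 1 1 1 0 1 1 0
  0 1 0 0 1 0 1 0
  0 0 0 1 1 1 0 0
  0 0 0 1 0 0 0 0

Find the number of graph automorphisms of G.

The degree sequence is [2, 4, 3, 4, 6, 3, 3, 1]. Checking the degree-preserving permutations of the vertex set shows that none except the identity preserves every edge, so Aut(G) is trivial.

1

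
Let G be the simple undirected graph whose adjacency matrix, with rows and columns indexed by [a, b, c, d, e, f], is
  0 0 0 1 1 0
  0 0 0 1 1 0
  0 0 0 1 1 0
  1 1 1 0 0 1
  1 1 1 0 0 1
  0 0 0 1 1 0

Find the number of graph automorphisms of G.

The vertices split by degree into {d, e} (degree 4) and {a, b, c, f} (degree 2); every edge runs between the two parts, so G is the complete bipartite graph K_{2,4}. Automorphisms preserve the bipartition setwise (since the parts differ in size) and act as S_4 × S_2 within it; |Aut| = 48.

48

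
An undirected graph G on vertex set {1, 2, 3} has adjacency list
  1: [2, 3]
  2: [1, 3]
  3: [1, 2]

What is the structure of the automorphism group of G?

the symmetric group on 3 letters

All 3 vertices are pairwise adjacent: G = K_3. Any permutation of the 3 vertices preserves K_3, so Aut(K_3) = S_3 of order 3! = 6.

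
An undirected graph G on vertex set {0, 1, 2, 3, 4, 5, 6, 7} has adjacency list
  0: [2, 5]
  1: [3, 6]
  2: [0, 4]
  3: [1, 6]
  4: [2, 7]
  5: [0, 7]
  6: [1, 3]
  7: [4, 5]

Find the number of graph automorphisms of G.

60

G has two connected components, {0, 2, 4, 5, 7} and {1, 3, 6}; each is 2-regular, so G = C_5 ⊔ C_3. The components are non-isomorphic (different sizes), so Aut(G) = Aut(C_5) × Aut(C_3) = D_5 × D_3 of order 10·6 = 60.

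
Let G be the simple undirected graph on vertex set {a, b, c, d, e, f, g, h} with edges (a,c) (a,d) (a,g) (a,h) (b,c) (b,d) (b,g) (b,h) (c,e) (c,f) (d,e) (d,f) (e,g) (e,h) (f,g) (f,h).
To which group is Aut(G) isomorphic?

(S_4 × S_4) ⋊ Z_2

G is 4-regular and bipartite with parts {a, b, e, f} and {c, d, g, h} (each part is independent and every cross-pair is an edge), so G = K_{4,4}. Each part can be permuted independently (S_4 × S_4) and the two equal-size parts can also be swapped, giving (S_4 × S_4) ⋊ Z_2 of order 2·(4!)² = 1152.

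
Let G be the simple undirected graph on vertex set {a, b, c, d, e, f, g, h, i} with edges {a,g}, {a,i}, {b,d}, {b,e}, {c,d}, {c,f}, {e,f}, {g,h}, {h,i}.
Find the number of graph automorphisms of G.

G has two connected components, {b, c, d, e, f} and {a, g, h, i}; each is 2-regular, so G = C_5 ⊔ C_4. No automorphism exchanges components of different sizes, hence Aut(G) is the direct product D_4 × D_5, order 80.

80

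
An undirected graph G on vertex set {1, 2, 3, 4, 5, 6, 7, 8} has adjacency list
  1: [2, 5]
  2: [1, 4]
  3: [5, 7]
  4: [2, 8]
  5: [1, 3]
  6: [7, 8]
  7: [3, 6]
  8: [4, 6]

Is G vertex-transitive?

Yes

Every vertex has degree 2 and the graph is connected, so G is the 8-cycle C_8. The automorphisms of the 8-cycle are exactly the symmetries of a regular 8-gon: the dihedral group D_8, |D_8| = 16. Under this action every vertex can be carried to every other, so G is vertex-transitive.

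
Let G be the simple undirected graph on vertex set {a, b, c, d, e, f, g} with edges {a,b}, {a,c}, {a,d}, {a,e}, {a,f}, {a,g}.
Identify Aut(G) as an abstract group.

S_6

Vertex a has degree 6 and every other vertex has degree 1, so G is the star K_{1,6} with centre a. Any automorphism fixes the centre and permutes the 6 leaves freely, so Aut(G) ≅ S_6 of order 6! = 720.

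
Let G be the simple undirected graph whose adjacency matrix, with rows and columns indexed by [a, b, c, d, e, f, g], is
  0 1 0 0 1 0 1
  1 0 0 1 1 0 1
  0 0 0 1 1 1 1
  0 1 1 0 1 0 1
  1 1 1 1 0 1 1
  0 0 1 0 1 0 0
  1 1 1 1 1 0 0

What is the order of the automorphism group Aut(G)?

1

Degrees alone do not determine every vertex (e.g. b and c both have degree 4), but their neighbour-degree multisets differ: N(b) has degrees [3, 4, 5, 6] while N(c) has degrees [2, 4, 5, 6]. Repeating this refinement separates all vertices, so the only automorphism is the identity.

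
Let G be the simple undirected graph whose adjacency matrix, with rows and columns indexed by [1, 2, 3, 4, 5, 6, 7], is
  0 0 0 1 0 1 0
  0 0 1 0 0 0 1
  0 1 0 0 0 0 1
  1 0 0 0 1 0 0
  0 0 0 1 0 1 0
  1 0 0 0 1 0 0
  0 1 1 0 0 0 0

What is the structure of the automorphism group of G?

D_4 × D_3

G has two connected components, {1, 4, 5, 6} and {2, 3, 7}; each is 2-regular, so G = C_4 ⊔ C_3. The components are non-isomorphic (different sizes), so Aut(G) = Aut(C_4) × Aut(C_3) = D_4 × D_3 of order 8·6 = 48.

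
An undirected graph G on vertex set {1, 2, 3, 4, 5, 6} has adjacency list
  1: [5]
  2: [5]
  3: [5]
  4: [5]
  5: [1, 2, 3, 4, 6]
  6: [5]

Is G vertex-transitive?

Vertex 5 is the only vertex of degree 5, so every automorphism fixes it; G is not vertex-transitive.

No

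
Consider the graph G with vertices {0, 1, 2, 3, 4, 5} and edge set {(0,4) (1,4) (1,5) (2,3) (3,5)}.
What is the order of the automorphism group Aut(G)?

2

The degree sequence is [1, 2, 1, 2, 2, 2]; the two degree-1 vertices 0 and 2 are the ends of a path, so G = P_6. A path has exactly one nontrivial symmetry — reversal — giving Aut(G) of order 2.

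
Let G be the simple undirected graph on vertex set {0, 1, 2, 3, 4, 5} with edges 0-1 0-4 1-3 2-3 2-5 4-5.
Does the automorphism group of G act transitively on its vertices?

Yes

Every vertex has degree 2 and the graph is connected, so G is the 6-cycle C_6. C_6 has 6 rotations and 6 reflections, so Aut(C_6) ≅ D_6 of order 12. This group acts transitively on the 6 vertices.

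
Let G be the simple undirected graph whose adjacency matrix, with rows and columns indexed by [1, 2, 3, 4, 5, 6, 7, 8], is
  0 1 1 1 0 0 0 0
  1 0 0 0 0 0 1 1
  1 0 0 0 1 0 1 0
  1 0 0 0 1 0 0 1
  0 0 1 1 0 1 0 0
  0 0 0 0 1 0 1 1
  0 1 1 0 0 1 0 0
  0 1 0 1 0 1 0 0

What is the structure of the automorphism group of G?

Z_2^3 ⋊ S_3

G is 3-regular and bipartite on 2^3 = 8 vertices with girth 4; it is the hypercube graph Q_3. Aut(Q_3) consists of the signed permutations of the 3 coordinate axes: 3! permutations times 2^3 sign flips, so |Aut| = 2^3·3! = 48.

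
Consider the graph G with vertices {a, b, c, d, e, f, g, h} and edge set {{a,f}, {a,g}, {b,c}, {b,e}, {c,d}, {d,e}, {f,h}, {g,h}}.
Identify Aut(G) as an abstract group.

G has two connected components, {a, f, g, h} and {b, c, d, e}; each is 2-regular, so G = C_4 ⊔ C_4. With two isomorphic components, Aut(G) = Aut(C_4) ≀ S_2 = (D_4 × D_4) ⋊ Z_2: permute each cycle by D_4, then optionally swap the two cycles. Order 2·(2·4)² = 128.

D_4 ≀ Z_2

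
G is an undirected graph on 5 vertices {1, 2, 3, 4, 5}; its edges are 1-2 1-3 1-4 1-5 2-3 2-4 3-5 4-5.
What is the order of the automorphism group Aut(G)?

Vertex 1 is the unique vertex of degree 4; the remaining 4 vertices each have degree 3 and induce a cycle, so G is the wheel on 5 vertices with hub 1. With the hub fixed, the remaining symmetry is that of the rim cycle C_4, giving the dihedral group D_4.

8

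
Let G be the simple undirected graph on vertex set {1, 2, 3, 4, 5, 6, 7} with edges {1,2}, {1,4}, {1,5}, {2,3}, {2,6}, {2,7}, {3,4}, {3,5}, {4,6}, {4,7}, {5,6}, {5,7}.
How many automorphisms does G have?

The vertices split by degree into {2, 4, 5} (degree 4) and {1, 3, 6, 7} (degree 3); every edge runs between the two parts, so G is the complete bipartite graph K_{3,4}. The parts have unequal sizes, so no automorphism swaps them; each part is permuted independently, giving S_3 × S_4 of order 3!·4! = 144.

144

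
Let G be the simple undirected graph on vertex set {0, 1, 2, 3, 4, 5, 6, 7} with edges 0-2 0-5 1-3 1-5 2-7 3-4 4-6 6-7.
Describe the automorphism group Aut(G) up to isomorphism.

G is 2-regular and connected on 8 vertices, i.e. the cycle C_8. The automorphisms of the 8-cycle are exactly the symmetries of a regular 8-gon: the dihedral group D_8, |D_8| = 16.

the dihedral group of order 16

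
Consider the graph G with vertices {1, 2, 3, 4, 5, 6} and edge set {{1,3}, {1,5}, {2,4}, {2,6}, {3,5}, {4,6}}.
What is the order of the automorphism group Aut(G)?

72

G has two connected components, {2, 4, 6} and {1, 3, 5}; each is 2-regular, so G = C_3 ⊔ C_3. Aut of a disjoint union of two copies of C_3 is the wreath product D_3 ≀ Z_2, of order 2·6² = 72.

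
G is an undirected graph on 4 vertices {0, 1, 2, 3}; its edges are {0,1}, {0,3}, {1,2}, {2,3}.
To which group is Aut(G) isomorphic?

Z_2^2 ⋊ S_2

G is 2-regular and bipartite on 2^2 = 4 vertices with girth 4; it is the hypercube graph Q_2. The symmetry group of the 2-cube is the hyperoctahedral group B_2 = Z_2 ≀ S_2, of order 2^2·2! = 8.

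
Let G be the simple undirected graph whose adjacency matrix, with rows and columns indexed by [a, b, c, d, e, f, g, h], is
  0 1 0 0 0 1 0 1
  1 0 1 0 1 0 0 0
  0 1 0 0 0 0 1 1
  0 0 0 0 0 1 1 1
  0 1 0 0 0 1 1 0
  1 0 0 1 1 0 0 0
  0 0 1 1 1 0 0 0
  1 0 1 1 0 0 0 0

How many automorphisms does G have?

48

G is 3-regular and bipartite on 2^3 = 8 vertices with girth 4; it is the hypercube graph Q_3. Aut(Q_3) consists of the signed permutations of the 3 coordinate axes: 3! permutations times 2^3 sign flips, so |Aut| = 2^3·3! = 48.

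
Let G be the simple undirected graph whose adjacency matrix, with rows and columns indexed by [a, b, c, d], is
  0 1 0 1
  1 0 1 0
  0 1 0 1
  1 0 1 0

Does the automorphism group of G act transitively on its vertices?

Yes

G is 2-regular and bipartite on 2^2 = 4 vertices with girth 4; it is the hypercube graph Q_2. The symmetry group of the 2-cube is the hyperoctahedral group B_2 = Z_2 ≀ S_2, of order 2^2·2! = 8. Under this action every vertex can be carried to every other, so G is vertex-transitive.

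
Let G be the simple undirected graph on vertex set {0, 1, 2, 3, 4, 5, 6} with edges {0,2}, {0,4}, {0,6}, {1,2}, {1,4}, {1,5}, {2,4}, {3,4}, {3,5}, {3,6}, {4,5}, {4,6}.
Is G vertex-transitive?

No

Vertex 4 is the only vertex of degree 6, so every automorphism fixes it; G is not vertex-transitive.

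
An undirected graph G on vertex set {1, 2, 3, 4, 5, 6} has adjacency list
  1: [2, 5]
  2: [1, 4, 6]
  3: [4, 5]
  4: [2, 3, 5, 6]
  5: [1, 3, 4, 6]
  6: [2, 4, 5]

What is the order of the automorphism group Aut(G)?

Degrees alone do not determine every vertex (e.g. 1 and 3 both have degree 2), but their neighbour-degree multisets differ: N(1) has degrees [3, 4] while N(3) has degrees [4, 4]. Repeating this refinement separates all vertices, so the only automorphism is the identity.

1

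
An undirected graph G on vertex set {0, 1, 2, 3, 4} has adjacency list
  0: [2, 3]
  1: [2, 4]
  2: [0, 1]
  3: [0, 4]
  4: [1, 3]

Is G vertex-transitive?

G is 2-regular and connected on 5 vertices, i.e. the cycle C_5. C_5 has 5 rotations and 5 reflections, so Aut(C_5) ≅ D_5 of order 10. Under this action every vertex can be carried to every other, so G is vertex-transitive.

Yes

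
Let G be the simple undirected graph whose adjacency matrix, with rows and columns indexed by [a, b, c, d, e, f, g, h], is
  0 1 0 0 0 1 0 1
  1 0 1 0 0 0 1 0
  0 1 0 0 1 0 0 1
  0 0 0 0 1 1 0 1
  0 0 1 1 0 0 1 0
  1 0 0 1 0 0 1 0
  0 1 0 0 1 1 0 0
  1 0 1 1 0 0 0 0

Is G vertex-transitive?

Yes

G is 3-regular and bipartite on 2^3 = 8 vertices with girth 4; it is the hypercube graph Q_3. The symmetry group of the 3-cube is the hyperoctahedral group B_3 = Z_2 ≀ S_3, of order 2^3·3! = 48. Under this action every vertex can be carried to every other, so G is vertex-transitive.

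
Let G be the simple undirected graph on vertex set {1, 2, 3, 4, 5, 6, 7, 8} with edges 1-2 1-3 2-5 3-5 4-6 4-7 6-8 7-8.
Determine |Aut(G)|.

128

G has two connected components, {1, 2, 3, 5} and {4, 6, 7, 8}; each is 2-regular, so G = C_4 ⊔ C_4. With two isomorphic components, Aut(G) = Aut(C_4) ≀ S_2 = (D_4 × D_4) ⋊ Z_2: permute each cycle by D_4, then optionally swap the two cycles. Order 2·(2·4)² = 128.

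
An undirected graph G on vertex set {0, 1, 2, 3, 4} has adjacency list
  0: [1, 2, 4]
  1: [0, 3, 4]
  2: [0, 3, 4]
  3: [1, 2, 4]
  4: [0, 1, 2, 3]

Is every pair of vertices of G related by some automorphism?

Vertex 4 is the only vertex of degree 4, so every automorphism fixes it; G is not vertex-transitive.

No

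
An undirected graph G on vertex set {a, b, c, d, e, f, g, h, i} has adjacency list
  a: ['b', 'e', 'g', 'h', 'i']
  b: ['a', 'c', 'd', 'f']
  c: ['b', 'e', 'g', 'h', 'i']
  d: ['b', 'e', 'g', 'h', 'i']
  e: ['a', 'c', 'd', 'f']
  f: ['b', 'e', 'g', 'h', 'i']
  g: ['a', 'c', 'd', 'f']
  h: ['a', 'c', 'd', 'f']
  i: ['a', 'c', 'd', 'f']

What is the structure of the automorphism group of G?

S_4 × S_5

The vertices split by degree into {a, c, d, f} (degree 5) and {b, e, g, h, i} (degree 4); every edge runs between the two parts, so G is the complete bipartite graph K_{4,5}. Automorphisms preserve the bipartition setwise (since the parts differ in size) and act as S_4 × S_5 within it; |Aut| = 2880.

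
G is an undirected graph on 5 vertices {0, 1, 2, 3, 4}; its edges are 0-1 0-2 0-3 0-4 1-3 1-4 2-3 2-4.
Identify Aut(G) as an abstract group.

Vertex 0 is the unique vertex of degree 4; the remaining 4 vertices each have degree 3 and induce a cycle, so G is the wheel on 5 vertices with hub 0. With the hub fixed, the remaining symmetry is that of the rim cycle C_4, giving the dihedral group D_4.

the dihedral group of order 8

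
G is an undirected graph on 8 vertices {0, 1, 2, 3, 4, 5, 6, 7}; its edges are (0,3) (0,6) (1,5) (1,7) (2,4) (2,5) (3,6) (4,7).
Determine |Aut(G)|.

G has two connected components, {1, 2, 4, 5, 7} and {0, 3, 6}; each is 2-regular, so G = C_5 ⊔ C_3. No automorphism exchanges components of different sizes, hence Aut(G) is the direct product D_5 × D_3, order 60.

60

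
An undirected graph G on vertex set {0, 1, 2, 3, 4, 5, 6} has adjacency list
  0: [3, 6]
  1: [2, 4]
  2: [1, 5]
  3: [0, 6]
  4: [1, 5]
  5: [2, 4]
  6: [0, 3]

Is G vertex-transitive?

No

G has two connected components, {1, 2, 4, 5} and {0, 3, 6}; each is 2-regular, so G = C_4 ⊔ C_3. The orbit of 0 under Aut(G) is {0, 3, 6}, which does not contain 1, so G is not vertex-transitive.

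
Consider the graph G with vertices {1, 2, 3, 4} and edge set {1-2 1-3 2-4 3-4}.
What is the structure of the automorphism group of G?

G is 2-regular and bipartite on 2^2 = 4 vertices with girth 4; it is the hypercube graph Q_2. The symmetry group of the 2-cube is the hyperoctahedral group B_2 = Z_2 ≀ S_2, of order 2^2·2! = 8.

the hyperoctahedral group B_2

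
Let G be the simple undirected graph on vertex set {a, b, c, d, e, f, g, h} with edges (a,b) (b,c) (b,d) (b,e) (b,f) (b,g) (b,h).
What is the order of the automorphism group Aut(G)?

Vertex b has degree 7 and every other vertex has degree 1, so G is the star K_{1,7} with centre b. Any automorphism fixes the centre and permutes the 7 leaves freely, so Aut(G) ≅ S_7 of order 7! = 5040.

5040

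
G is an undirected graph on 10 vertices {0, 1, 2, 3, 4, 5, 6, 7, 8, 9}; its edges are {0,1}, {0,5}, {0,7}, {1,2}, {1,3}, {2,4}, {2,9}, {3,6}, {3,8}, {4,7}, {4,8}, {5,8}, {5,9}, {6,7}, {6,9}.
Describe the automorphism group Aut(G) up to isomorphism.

G is 3-regular on 10 vertices with no triangles and no 4-cycles (girth 5): this is the Petersen graph. It is a classical fact that the Petersen graph has automorphism group S_5 (order 120), arising from its description as the Kneser graph K(5,2).

the symmetric group S_5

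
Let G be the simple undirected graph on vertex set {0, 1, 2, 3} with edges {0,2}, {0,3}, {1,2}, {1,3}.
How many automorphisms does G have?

8

G is 2-regular and bipartite on 2^2 = 4 vertices with girth 4; it is the hypercube graph Q_2. The symmetry group of the 2-cube is the hyperoctahedral group B_2 = Z_2 ≀ S_2, of order 2^2·2! = 8.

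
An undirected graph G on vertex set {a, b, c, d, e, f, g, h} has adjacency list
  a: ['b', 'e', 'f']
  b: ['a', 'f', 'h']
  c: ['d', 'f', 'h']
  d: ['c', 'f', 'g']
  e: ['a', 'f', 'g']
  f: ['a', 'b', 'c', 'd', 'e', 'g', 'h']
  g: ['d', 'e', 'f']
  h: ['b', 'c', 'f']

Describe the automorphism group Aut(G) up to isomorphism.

D_7

Vertex f is the unique vertex of degree 7; the remaining 7 vertices each have degree 3 and induce a cycle, so G is the wheel on 8 vertices with hub f. Every automorphism fixes the hub and acts on the rim 7-cycle, so Aut(G) ≅ Aut(C_7) = D_7 of order 14.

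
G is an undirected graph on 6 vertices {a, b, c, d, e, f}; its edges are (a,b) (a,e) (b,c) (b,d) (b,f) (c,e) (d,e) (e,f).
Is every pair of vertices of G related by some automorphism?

No

Automorphisms preserve degree, but G has vertices of degree 2 and vertices of degree 4; no automorphism maps one to the other, so G is not vertex-transitive.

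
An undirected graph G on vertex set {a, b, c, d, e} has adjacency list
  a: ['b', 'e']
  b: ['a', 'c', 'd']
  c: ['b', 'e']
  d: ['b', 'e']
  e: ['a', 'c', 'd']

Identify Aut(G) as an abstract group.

The vertices split by degree into {b, e} (degree 3) and {a, c, d} (degree 2); every edge runs between the two parts, so G is the complete bipartite graph K_{2,3}. Automorphisms preserve the bipartition setwise (since the parts differ in size) and act as S_3 × S_2 within it; |Aut| = 12.

S_3 × S_2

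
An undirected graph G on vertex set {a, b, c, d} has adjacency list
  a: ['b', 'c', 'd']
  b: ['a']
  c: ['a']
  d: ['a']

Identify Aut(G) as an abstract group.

S_3

Vertex a has degree 3 and every other vertex has degree 1, so G is the star K_{1,3} with centre a. Any automorphism fixes the centre and permutes the 3 leaves freely, so Aut(G) ≅ S_3 of order 3! = 6.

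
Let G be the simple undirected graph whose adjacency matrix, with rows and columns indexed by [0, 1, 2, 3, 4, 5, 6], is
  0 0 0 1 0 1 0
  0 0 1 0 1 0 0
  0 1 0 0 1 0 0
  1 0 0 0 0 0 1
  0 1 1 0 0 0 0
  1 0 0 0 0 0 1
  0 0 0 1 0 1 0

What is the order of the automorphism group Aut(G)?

48

G has two connected components, {0, 3, 5, 6} and {1, 2, 4}; each is 2-regular, so G = C_4 ⊔ C_3. No automorphism exchanges components of different sizes, hence Aut(G) is the direct product D_4 × D_3, order 48.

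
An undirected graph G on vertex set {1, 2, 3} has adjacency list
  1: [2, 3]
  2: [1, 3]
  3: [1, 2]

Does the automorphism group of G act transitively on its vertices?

Yes

All 3 vertices are pairwise adjacent: G = K_3. Any permutation of the 3 vertices preserves K_3, so Aut(K_3) = S_3 of order 3! = 6. This group acts transitively on the 3 vertices.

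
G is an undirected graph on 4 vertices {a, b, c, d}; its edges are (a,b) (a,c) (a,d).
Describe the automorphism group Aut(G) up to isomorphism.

Vertex a has degree 3 and every other vertex has degree 1, so G is the star K_{1,3} with centre a. Any automorphism fixes the centre and permutes the 3 leaves freely, so Aut(G) ≅ S_3 of order 3! = 6.

S_3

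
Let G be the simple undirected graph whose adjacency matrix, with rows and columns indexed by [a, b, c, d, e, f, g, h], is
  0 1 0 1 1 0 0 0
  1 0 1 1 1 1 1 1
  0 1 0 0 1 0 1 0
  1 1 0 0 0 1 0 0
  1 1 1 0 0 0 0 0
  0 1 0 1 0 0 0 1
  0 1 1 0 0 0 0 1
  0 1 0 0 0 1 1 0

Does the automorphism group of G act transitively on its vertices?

No

Vertex b is the only vertex of degree 7, so every automorphism fixes it; G is not vertex-transitive.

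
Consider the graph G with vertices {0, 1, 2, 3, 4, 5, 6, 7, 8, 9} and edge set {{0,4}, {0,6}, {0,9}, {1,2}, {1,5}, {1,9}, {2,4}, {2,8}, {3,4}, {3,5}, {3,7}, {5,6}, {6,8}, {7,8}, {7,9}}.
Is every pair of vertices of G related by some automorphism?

Yes

G is 3-regular on 10 vertices with no triangles and no 4-cycles (girth 5): this is the Petersen graph. It is a classical fact that the Petersen graph has automorphism group S_5 (order 120), arising from its description as the Kneser graph K(5,2). Under this action every vertex can be carried to every other, so G is vertex-transitive.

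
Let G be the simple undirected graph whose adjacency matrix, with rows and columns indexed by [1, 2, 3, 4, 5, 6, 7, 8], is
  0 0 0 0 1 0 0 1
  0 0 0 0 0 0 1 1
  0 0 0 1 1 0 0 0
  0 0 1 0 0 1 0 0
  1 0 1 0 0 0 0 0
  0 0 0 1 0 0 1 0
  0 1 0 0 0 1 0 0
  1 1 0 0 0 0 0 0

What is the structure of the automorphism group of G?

G is 2-regular and connected on 8 vertices, i.e. the cycle C_8. C_8 has 8 rotations and 8 reflections, so Aut(C_8) ≅ D_8 of order 16.

the dihedral group of order 16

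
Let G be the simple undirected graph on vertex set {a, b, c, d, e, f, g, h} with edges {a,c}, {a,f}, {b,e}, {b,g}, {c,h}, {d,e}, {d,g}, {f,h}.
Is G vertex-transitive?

G has two connected components, {a, c, f, h} and {b, d, e, g}; each is 2-regular, so G = C_4 ⊔ C_4. Aut of a disjoint union of two copies of C_4 is the wreath product D_4 ≀ Z_2, of order 2·8² = 128. Under this action every vertex can be carried to every other, so G is vertex-transitive.

Yes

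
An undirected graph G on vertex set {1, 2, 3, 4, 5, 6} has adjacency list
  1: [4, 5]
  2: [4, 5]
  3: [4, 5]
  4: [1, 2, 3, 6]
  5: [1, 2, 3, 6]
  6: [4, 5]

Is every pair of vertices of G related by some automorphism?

Automorphisms preserve degree, but G has vertices of degree 2 and vertices of degree 4; no automorphism maps one to the other, so G is not vertex-transitive.

No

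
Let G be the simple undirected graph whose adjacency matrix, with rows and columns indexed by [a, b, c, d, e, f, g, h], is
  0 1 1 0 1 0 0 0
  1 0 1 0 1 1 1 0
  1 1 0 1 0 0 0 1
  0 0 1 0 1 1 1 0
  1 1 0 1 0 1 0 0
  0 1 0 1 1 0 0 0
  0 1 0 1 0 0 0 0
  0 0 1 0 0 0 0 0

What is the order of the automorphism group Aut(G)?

The degree sequence is [3, 5, 4, 4, 4, 3, 2, 1]. Checking the degree-preserving permutations of the vertex set shows that none except the identity preserves every edge, so Aut(G) is trivial.

1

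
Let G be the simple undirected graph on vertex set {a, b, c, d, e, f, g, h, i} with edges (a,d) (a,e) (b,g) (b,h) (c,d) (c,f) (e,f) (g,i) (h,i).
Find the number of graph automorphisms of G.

G has two connected components, {a, c, d, e, f} and {b, g, h, i}; each is 2-regular, so G = C_5 ⊔ C_4. No automorphism exchanges components of different sizes, hence Aut(G) is the direct product D_5 × D_4, order 80.

80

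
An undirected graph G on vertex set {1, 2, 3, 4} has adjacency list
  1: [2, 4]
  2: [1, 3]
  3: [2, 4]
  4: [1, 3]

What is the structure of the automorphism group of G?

G is 2-regular and bipartite on 2^2 = 4 vertices with girth 4; it is the hypercube graph Q_2. Aut(Q_2) consists of the signed permutations of the 2 coordinate axes: 2! permutations times 2^2 sign flips, so |Aut| = 2^2·2! = 8.

the dihedral group of order 8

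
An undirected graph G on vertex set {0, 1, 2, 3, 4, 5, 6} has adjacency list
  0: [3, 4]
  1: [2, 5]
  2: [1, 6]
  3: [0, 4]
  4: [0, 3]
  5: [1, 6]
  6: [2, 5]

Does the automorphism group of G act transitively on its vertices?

No

G has two connected components, {1, 2, 5, 6} and {0, 3, 4}; each is 2-regular, so G = C_4 ⊔ C_3. The orbit of 0 under Aut(G) is {0, 3, 4}, which does not contain 1, so G is not vertex-transitive.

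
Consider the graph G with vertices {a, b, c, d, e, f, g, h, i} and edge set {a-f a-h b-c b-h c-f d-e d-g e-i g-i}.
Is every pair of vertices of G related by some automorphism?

G has two connected components, {a, b, c, f, h} and {d, e, g, i}; each is 2-regular, so G = C_5 ⊔ C_4. The orbit of a under Aut(G) is {a, b, c, f, h}, which does not contain d, so G is not vertex-transitive.

No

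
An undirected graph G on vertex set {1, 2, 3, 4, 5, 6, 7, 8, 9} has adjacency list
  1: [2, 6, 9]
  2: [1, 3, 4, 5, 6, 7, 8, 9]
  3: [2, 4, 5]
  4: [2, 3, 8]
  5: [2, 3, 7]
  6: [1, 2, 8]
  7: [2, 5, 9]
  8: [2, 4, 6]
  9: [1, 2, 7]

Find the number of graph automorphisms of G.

Vertex 2 is the unique vertex of degree 8; the remaining 8 vertices each have degree 3 and induce a cycle, so G is the wheel on 9 vertices with hub 2. Every automorphism fixes the hub and acts on the rim 8-cycle, so Aut(G) ≅ Aut(C_8) = D_8 of order 16.

16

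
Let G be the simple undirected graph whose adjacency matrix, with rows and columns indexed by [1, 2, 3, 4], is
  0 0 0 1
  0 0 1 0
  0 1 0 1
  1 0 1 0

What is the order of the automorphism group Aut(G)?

The degree sequence is [1, 1, 2, 2]; the two degree-1 vertices 1 and 2 are the ends of a path, so G = P_4. The only nontrivial automorphism of a path is the end-to-end reflection, so Aut(G) ≅ Z_2.

2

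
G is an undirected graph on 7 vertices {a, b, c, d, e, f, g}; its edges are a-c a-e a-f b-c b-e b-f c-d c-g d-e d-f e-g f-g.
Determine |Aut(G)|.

144

The vertices split by degree into {c, e, f} (degree 4) and {a, b, d, g} (degree 3); every edge runs between the two parts, so G is the complete bipartite graph K_{3,4}. Automorphisms preserve the bipartition setwise (since the parts differ in size) and act as S_3 × S_4 within it; |Aut| = 144.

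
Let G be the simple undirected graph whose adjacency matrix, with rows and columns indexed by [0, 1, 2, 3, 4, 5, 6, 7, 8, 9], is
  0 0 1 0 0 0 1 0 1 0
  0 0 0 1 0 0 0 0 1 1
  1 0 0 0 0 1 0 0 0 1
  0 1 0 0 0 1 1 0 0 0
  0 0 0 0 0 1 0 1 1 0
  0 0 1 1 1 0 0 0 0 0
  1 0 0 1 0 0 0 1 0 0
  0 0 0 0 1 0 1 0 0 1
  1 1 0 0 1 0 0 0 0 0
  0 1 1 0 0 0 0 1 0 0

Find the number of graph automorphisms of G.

G is 3-regular on 10 vertices with no triangles and no 4-cycles (girth 5): this is the Petersen graph. Viewing the Petersen graph as the Kneser graph K(5,2) — vertices are 2-subsets of {1,…,5}, edges join disjoint pairs — its automorphisms are exactly the permutations of the 5-element set, so Aut ≅ S_5 of order 120.

120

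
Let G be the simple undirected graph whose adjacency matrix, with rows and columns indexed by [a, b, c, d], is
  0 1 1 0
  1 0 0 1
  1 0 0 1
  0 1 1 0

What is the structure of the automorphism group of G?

G is 2-regular and bipartite on 2^2 = 4 vertices with girth 4; it is the hypercube graph Q_2. Aut(Q_2) consists of the signed permutations of the 2 coordinate axes: 2! permutations times 2^2 sign flips, so |Aut| = 2^2·2! = 8.

Z_2^2 ⋊ S_2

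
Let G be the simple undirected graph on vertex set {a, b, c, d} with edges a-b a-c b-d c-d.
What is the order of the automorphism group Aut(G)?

8

G is 2-regular and bipartite on 2^2 = 4 vertices with girth 4; it is the hypercube graph Q_2. The symmetry group of the 2-cube is the hyperoctahedral group B_2 = Z_2 ≀ S_2, of order 2^2·2! = 8.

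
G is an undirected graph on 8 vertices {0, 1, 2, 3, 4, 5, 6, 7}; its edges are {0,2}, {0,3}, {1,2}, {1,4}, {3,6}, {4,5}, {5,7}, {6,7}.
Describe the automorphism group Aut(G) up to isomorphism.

G is 2-regular and connected on 8 vertices, i.e. the cycle C_8. The automorphisms of the 8-cycle are exactly the symmetries of a regular 8-gon: the dihedral group D_8, |D_8| = 16.

the dihedral group of order 16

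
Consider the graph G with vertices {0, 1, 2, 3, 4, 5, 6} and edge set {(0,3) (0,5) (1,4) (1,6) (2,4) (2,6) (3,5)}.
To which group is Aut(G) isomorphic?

G has two connected components, {1, 2, 4, 6} and {0, 3, 5}; each is 2-regular, so G = C_4 ⊔ C_3. The components are non-isomorphic (different sizes), so Aut(G) = Aut(C_4) × Aut(C_3) = D_4 × D_3 of order 8·6 = 48.

D_4 × D_3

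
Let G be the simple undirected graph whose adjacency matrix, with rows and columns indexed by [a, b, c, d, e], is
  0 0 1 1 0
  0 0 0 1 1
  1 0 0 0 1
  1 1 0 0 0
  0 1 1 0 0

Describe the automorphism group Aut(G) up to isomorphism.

D_5

G is 2-regular and connected on 5 vertices, i.e. the cycle C_5. The automorphisms of the 5-cycle are exactly the symmetries of a regular 5-gon: the dihedral group D_5, |D_5| = 10.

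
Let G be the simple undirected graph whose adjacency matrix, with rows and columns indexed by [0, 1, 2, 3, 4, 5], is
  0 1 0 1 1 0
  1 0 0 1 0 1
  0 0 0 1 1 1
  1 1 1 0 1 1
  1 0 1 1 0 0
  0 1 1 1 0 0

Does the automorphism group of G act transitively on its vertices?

Vertex 3 is the only vertex of degree 5, so every automorphism fixes it; G is not vertex-transitive.

No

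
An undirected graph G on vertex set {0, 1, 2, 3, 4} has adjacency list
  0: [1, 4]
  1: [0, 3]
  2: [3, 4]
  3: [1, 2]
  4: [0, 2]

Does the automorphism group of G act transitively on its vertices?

Every vertex has degree 2 and the graph is connected, so G is the 5-cycle C_5. C_5 has 5 rotations and 5 reflections, so Aut(C_5) ≅ D_5 of order 10. Under this action every vertex can be carried to every other, so G is vertex-transitive.

Yes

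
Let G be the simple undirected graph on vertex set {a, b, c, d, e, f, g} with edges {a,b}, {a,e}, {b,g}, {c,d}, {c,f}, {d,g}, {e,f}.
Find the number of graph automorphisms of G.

G is 2-regular and connected on 7 vertices, i.e. the cycle C_7. The automorphisms of the 7-cycle are exactly the symmetries of a regular 7-gon: the dihedral group D_7, |D_7| = 14.

14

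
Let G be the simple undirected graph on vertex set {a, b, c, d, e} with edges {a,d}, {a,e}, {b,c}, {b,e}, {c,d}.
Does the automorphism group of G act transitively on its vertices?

Every vertex has degree 2 and the graph is connected, so G is the 5-cycle C_5. C_5 has 5 rotations and 5 reflections, so Aut(C_5) ≅ D_5 of order 10. Under this action every vertex can be carried to every other, so G is vertex-transitive.

Yes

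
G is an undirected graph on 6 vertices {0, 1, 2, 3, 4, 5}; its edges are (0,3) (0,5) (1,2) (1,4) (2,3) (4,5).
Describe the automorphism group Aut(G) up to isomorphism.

G is 2-regular and connected on 6 vertices, i.e. the cycle C_6. The automorphisms of the 6-cycle are exactly the symmetries of a regular 6-gon: the dihedral group D_6, |D_6| = 12.

D_6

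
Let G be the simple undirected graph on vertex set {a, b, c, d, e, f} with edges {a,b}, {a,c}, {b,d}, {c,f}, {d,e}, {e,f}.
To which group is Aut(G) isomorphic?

G is 2-regular and connected on 6 vertices, i.e. the cycle C_6. C_6 has 6 rotations and 6 reflections, so Aut(C_6) ≅ D_6 of order 12.

the dihedral group of order 12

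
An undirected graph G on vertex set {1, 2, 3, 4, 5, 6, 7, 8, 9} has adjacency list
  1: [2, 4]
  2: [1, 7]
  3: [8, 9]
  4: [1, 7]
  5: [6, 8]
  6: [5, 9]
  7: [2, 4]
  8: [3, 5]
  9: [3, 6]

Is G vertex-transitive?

G has two connected components, {3, 5, 6, 8, 9} and {1, 2, 4, 7}; each is 2-regular, so G = C_5 ⊔ C_4. The orbit of 1 under Aut(G) is {1, 2, 4, 7}, which does not contain 3, so G is not vertex-transitive.

No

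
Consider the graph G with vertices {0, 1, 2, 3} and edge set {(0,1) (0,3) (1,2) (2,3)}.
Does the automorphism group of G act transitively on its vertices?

G is 2-regular and bipartite on 2^2 = 4 vertices with girth 4; it is the hypercube graph Q_2. Aut(Q_2) consists of the signed permutations of the 2 coordinate axes: 2! permutations times 2^2 sign flips, so |Aut| = 2^2·2! = 8. This group acts transitively on the 4 vertices.

Yes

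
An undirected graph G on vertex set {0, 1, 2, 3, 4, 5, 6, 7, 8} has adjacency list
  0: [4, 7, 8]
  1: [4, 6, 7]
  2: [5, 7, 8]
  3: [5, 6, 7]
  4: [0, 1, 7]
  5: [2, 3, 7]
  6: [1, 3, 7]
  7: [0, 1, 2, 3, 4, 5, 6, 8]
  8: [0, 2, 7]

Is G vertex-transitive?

Vertex 7 is the only vertex of degree 8, so every automorphism fixes it; G is not vertex-transitive.

No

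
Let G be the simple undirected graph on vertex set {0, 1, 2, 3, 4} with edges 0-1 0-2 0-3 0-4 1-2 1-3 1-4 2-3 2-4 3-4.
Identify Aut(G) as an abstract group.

Every vertex has degree 4, so G is the complete graph K_5. Any permutation of the 5 vertices preserves K_5, so Aut(K_5) = S_5 of order 5! = 120.

the symmetric group on 5 letters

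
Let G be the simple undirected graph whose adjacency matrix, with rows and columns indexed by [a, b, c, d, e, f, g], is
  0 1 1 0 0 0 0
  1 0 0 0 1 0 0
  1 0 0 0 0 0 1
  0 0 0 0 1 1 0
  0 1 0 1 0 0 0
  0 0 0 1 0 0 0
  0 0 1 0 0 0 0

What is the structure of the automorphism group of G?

Z_2

The degree sequence is [2, 2, 2, 2, 2, 1, 1]; the two degree-1 vertices f and g are the ends of a path, so G = P_7. The only nontrivial automorphism of a path is the end-to-end reflection, so Aut(G) ≅ Z_2.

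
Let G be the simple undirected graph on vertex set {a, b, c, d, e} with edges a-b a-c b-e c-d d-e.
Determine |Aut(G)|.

10

Every vertex has degree 2 and the graph is connected, so G is the 5-cycle C_5. The automorphisms of the 5-cycle are exactly the symmetries of a regular 5-gon: the dihedral group D_5, |D_5| = 10.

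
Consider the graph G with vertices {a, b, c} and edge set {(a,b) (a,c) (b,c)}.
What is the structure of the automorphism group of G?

Every vertex has degree 2, so G is the complete graph K_3. Every bijection on the vertex set is an automorphism of K_3; hence Aut(K_3) ≅ S_3, order 6.

S_3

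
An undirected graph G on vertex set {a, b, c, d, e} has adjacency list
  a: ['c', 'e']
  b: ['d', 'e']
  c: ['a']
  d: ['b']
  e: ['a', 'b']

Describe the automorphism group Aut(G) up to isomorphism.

the cyclic group of order 2

The degree sequence is [2, 2, 1, 1, 2]; the two degree-1 vertices c and d are the ends of a path, so G = P_5. The only nontrivial automorphism of a path is the end-to-end reflection, so Aut(G) ≅ Z_2.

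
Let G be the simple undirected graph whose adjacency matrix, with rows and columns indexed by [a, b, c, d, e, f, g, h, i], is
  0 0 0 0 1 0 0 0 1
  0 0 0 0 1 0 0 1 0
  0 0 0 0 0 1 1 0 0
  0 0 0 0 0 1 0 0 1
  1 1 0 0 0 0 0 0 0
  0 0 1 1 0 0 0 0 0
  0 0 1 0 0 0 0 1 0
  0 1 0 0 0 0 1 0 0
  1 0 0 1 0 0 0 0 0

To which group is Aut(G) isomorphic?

Every vertex has degree 2 and the graph is connected, so G is the 9-cycle C_9. C_9 has 9 rotations and 9 reflections, so Aut(C_9) ≅ D_9 of order 18.

D_9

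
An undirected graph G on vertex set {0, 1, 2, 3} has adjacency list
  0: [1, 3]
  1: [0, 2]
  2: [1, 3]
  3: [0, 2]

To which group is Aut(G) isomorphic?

G is 2-regular and bipartite with parts {0, 2} and {1, 3} (each part is independent and every cross-pair is an edge), so G = K_{2,2}. Each part can be permuted independently (S_2 × S_2) and the two equal-size parts can also be swapped, giving (S_2 × S_2) ⋊ Z_2 of order 2·(2!)² = 8.

(S_2 × S_2) ⋊ Z_2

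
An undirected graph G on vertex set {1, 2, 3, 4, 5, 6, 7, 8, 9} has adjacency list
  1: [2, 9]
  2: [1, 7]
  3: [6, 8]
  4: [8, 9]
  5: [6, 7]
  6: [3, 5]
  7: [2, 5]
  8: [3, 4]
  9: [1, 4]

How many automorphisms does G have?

18

Every vertex has degree 2 and the graph is connected, so G is the 9-cycle C_9. C_9 has 9 rotations and 9 reflections, so Aut(C_9) ≅ D_9 of order 18.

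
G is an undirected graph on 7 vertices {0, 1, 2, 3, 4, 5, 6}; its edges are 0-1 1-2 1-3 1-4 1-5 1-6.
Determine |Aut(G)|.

720

Vertex 1 has degree 6 and every other vertex has degree 1, so G is the star K_{1,6} with centre 1. Any automorphism fixes the centre and permutes the 6 leaves freely, so Aut(G) ≅ S_6 of order 6! = 720.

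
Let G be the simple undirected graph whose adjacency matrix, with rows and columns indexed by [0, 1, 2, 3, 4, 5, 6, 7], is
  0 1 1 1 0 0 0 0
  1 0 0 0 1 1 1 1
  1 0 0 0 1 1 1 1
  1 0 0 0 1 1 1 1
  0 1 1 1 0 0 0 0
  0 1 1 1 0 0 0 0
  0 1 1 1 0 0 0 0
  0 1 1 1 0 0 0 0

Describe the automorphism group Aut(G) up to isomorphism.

The vertices split by degree into {1, 2, 3} (degree 5) and {0, 4, 5, 6, 7} (degree 3); every edge runs between the two parts, so G is the complete bipartite graph K_{3,5}. Automorphisms preserve the bipartition setwise (since the parts differ in size) and act as S_5 × S_3 within it; |Aut| = 720.

S_5 × S_3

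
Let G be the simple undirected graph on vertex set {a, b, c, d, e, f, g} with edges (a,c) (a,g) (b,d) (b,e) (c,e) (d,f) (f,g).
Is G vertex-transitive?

Every vertex has degree 2 and the graph is connected, so G is the 7-cycle C_7. The automorphisms of the 7-cycle are exactly the symmetries of a regular 7-gon: the dihedral group D_7, |D_7| = 14. Under this action every vertex can be carried to every other, so G is vertex-transitive.

Yes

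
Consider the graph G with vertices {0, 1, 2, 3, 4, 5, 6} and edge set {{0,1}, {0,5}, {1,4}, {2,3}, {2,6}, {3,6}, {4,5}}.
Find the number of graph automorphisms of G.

48

G has two connected components, {0, 1, 4, 5} and {2, 3, 6}; each is 2-regular, so G = C_4 ⊔ C_3. The components are non-isomorphic (different sizes), so Aut(G) = Aut(C_3) × Aut(C_4) = D_3 × D_4 of order 6·8 = 48.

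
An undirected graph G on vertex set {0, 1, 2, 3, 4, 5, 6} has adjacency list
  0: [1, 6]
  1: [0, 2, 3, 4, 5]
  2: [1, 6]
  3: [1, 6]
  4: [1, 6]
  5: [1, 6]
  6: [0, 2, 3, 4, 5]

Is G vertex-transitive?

No

Automorphisms preserve degree, but G has vertices of degree 2 and vertices of degree 5; no automorphism maps one to the other, so G is not vertex-transitive.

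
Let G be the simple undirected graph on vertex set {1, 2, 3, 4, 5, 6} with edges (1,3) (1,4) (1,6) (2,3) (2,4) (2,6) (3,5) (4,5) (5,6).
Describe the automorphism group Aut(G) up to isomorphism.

G is 3-regular and bipartite with parts {3, 4, 6} and {1, 2, 5} (each part is independent and every cross-pair is an edge), so G = K_{3,3}. Each part can be permuted independently (S_3 × S_3) and the two equal-size parts can also be swapped, giving (S_3 × S_3) ⋊ Z_2 of order 2·(3!)² = 72.

(S_3 × S_3) ⋊ Z_2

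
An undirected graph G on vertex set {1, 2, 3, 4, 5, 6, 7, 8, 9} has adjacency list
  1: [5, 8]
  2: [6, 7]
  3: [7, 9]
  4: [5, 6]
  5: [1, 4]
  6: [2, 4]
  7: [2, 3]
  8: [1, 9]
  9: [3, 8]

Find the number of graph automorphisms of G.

18

G is 2-regular and connected on 9 vertices, i.e. the cycle C_9. The automorphisms of the 9-cycle are exactly the symmetries of a regular 9-gon: the dihedral group D_9, |D_9| = 18.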